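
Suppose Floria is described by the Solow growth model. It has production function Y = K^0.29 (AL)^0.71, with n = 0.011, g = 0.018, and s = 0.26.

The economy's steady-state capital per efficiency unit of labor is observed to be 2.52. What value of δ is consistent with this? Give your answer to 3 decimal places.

δ ≈ 0.106

At the steady state, Δk = 0, so s·k^α = (n + g + δ)·k.
So s / (n + g + δ) = (k*)^(1−α) = 2.52^0.71 = 1.9275.
Therefore n + g + δ = s / 1.9275 = 0.26 / 1.9275 = 0.1349, so δ = 0.1349 − 0.029 = 0.1059.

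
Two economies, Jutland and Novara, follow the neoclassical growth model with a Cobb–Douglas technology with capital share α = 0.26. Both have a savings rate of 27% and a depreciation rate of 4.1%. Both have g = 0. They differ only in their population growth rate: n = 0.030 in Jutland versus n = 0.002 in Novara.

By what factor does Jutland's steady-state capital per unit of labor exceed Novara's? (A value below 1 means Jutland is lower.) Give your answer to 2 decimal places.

Steady-state k* = [s/(n + δ)]^(1/(1−α)), so the ratio is [ (s_J/(n + δ)_J) / (s_N/(n + δ)_N) ]^1.3514.
s_J/(n + δ)_J = 0.27/0.071 = 3.8028; s_N/(n + δ)_N = 0.27/0.043 = 6.2791.
Ratio = (3.8028/6.2791)^1.3514 = 0.6056^1.3514 ≈ 0.5077

k*_J / k*_N ≈ 0.51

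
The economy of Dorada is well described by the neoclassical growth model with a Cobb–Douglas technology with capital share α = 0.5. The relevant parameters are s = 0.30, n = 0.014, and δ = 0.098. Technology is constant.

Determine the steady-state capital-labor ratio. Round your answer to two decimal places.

k* = 7.17

At the steady state, Δk = 0, so s·k^α = (n + δ)·k.
Dividing both sides by k: k^(1−α) = s / (n + δ).
k^0.5 = 0.30 / (0.014 + 0.098) = 0.30 / 0.112 = 2.6786
k* = 2.6786^(1/0.5) ≈ 7.1749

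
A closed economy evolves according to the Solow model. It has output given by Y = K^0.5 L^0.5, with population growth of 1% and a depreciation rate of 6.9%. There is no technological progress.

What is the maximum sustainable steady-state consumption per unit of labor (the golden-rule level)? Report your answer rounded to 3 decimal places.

c_gold ≈ 3.165

At the golden rule, f'(k) = n + δ, so α·k^(α−1) = n + δ and k_gold = (α/(n + δ))^(1/(1−α)).
k_gold = (0.5/0.079)^(1/0.5) = 6.3291^2 ≈ 40.0575
c_gold = f(k_gold) − (n + δ)·k_gold = 6.3291 − 0.079×40.0575 ≈ 3.1646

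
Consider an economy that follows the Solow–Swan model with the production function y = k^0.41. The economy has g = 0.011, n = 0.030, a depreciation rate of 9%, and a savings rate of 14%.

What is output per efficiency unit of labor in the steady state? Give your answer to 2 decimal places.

y* = 1.05

In steady state, investment equals break-even investment: s·k^α = (n + g + δ)·k.
Rearranging, k^(1−α) = s / (n + g + δ).
k^0.59 = 0.14 / (0.030 + 0.011 + 0.090) = 0.14 / 0.131 = 1.0687
k* = 1.0687^(1/0.59) ≈ 1.1192
y* = (k*)^α = 1.1192^0.41 ≈ 1.0473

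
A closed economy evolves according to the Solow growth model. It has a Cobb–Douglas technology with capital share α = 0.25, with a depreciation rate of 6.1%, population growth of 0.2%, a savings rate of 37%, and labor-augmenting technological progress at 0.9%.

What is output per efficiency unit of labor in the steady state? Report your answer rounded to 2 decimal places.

In steady state, investment equals break-even investment: s·k^α = (n + g + δ)·k.
Rearranging, k^(1−α) = s / (n + g + δ).
k^0.75 = 0.37 / (0.002 + 0.009 + 0.061) = 0.37 / 0.072 = 5.1389
k* = 5.1389^(1/0.75) ≈ 8.8680
y* = (k*)^α = 8.8680^0.25 ≈ 1.7257

y* ≈ 1.73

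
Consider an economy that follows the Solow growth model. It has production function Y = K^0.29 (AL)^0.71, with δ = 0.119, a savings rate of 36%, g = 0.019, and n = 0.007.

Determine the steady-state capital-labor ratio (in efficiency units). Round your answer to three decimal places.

Steady state requires s·f(k) = (n + g + δ)·k, i.e. s·k^α = (n + g + δ)·k.
Dividing both sides by k: k^(1−α) = s / (n + g + δ).
k^0.71 = 0.36 / (0.007 + 0.019 + 0.119) = 0.36 / 0.145 = 2.4828
k* = 2.4828^(1/0.71) ≈ 3.5996

k* ≈ 3.600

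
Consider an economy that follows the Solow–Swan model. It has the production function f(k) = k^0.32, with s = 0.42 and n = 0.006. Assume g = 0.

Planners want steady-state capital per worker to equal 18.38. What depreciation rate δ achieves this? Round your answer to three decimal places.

Steady state requires s·f(k) = (n + δ)·k, i.e. s·k^α = (n + δ)·k.
So s / (n + δ) = (k*)^(1−α) = 18.38^0.68 = 7.2403.
Therefore n + δ = s / 7.2403 = 0.42 / 7.2403 = 0.0580, so δ = 0.0580 − 0.006 = 0.0520.

δ ≈ 0.052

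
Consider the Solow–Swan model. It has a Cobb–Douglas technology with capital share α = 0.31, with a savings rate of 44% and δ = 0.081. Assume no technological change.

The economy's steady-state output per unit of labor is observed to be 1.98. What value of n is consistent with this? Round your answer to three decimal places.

In steady state, investment equals break-even investment: s·k^α = (n + δ)·k.
Since y* = [s/(n + δ)]^(α/(1−α)), we have s/(n + δ) = (y*)^((1−α)/α) = 1.98^2.2258 = 4.5742.
Therefore n + δ = s / 4.5742 = 0.44 / 4.5742 = 0.0962, so n = 0.0962 − 0.081 = 0.0152.

n ≈ 0.015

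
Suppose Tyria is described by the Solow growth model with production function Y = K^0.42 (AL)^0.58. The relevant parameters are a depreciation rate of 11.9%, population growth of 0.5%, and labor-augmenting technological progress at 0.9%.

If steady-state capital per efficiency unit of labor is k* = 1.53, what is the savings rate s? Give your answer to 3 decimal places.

s ≈ 0.170

Steady state requires s·f(k) = (n + g + δ)·k, i.e. s·k^α = (n + g + δ)·k.
So s / (n + g + δ) = (k*)^(1−α) = 1.53^0.58 = 1.2797.
Therefore s = 1.2797 × (n + g + δ) = 1.2797 × 0.133 = 0.1702.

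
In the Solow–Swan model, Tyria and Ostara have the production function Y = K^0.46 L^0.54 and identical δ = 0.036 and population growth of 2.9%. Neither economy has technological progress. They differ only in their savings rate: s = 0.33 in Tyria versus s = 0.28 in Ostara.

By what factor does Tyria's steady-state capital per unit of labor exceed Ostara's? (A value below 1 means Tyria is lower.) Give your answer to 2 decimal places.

Steady-state k* = [s/(n + δ)]^(1/(1−α)), so the ratio is [ (s_T/(n + δ)_T) / (s_O/(n + δ)_O) ]^1.8519.
s_T/(n + δ)_T = 0.33/0.065 = 5.0769; s_O/(n + δ)_O = 0.28/0.065 = 4.3077.
Ratio = (5.0769/4.3077)^1.8519 = 1.1786^1.8519 ≈ 1.3557

ratio ≈ 1.36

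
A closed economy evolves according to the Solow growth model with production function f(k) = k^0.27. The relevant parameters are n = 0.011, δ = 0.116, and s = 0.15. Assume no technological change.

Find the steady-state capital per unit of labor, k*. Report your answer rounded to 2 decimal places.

At the steady state, Δk = 0, so s·k^α = (n + δ)·k.
Rearranging, k^(1−α) = s / (n + δ).
k^0.73 = 0.15 / (0.011 + 0.116) = 0.15 / 0.127 = 1.1811
k* = 1.1811^(1/0.73) ≈ 1.2561

k* ≈ 1.26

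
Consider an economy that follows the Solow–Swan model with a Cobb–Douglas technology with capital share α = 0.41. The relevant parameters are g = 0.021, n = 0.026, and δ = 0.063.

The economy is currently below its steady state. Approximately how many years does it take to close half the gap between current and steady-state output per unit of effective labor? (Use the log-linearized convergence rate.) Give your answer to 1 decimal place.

Near the steady state the convergence rate is λ = (1 − α)(n + g + δ).
λ = (1 − 0.41) × 0.110 = 0.59 × 0.110 = 0.0649
Half-life = ln 2 / λ = 0.6931 / 0.0649 ≈ 10.68 years

about 10.7 years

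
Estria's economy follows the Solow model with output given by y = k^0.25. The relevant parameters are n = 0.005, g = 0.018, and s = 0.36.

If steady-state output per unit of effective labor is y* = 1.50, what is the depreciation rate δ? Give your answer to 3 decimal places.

At the steady state, Δk = 0, so s·k^α = (n + g + δ)·k.
Since y* = [s/(n + g + δ)]^(α/(1−α)), we have s/(n + g + δ) = (y*)^((1−α)/α) = 1.50^3 = 3.3750.
Therefore n + g + δ = s / 3.3750 = 0.36 / 3.3750 = 0.1067, so δ = 0.1067 − 0.023 = 0.0837.

δ ≈ 0.084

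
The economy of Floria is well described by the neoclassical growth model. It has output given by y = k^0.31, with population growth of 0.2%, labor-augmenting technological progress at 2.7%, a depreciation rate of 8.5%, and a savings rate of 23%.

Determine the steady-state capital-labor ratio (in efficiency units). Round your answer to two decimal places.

k* ≈ 2.77

At the steady state, Δk = 0, so s·k^α = (n + g + δ)·k.
Dividing both sides by k: k^(1−α) = s / (n + g + δ).
k^0.69 = 0.23 / (0.002 + 0.027 + 0.085) = 0.23 / 0.114 = 2.0175
k* = 2.0175^(1/0.69) ≈ 2.7654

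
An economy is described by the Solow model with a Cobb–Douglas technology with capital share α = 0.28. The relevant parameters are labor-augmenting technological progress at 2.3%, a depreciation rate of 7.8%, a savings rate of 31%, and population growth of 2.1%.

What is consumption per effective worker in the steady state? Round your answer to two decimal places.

At the steady state, Δk = 0, so s·k^α = (n + g + δ)·k.
Rearranging, k^(1−α) = s / (n + g + δ).
k^0.72 = 0.31 / (0.021 + 0.023 + 0.078) = 0.31 / 0.122 = 2.5410
k* = 2.5410^(1/0.72) ≈ 3.6518
y* = (k*)^α = 3.6518^0.28 ≈ 1.4371
c* = (1 − s)·y* = (1 − 0.31) × 1.4371 ≈ 0.9916

c* = 0.99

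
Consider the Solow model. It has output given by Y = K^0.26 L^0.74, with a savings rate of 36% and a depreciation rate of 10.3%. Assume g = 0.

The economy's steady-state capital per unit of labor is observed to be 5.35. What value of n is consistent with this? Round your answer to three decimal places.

At the steady state, Δk = 0, so s·k^α = (n + δ)·k.
So s / (n + δ) = (k*)^(1−α) = 5.35^0.74 = 3.4592.
Therefore n + δ = s / 3.4592 = 0.36 / 3.4592 = 0.1041, so n = 0.1041 − 0.103 = 0.0011.

n ≈ 0.001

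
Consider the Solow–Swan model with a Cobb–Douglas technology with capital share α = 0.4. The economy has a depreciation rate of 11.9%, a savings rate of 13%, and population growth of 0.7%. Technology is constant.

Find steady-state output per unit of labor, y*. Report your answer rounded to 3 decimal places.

In steady state, investment equals break-even investment: s·k^α = (n + δ)·k.
Dividing both sides by k: k^(1−α) = s / (n + δ).
k^0.6 = 0.13 / (0.007 + 0.119) = 0.13 / 0.126 = 1.0317
k* = 1.0317^(1/0.6) ≈ 1.0534
y* = (k*)^α = 1.0534^0.4 ≈ 1.0210

y* = 1.021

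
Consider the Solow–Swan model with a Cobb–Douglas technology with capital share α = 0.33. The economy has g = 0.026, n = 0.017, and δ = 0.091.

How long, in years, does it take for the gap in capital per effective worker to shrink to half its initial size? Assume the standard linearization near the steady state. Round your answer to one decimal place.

Near the steady state the convergence rate is λ = (1 − α)(n + g + δ).
λ = (1 − 0.33) × 0.134 = 0.67 × 0.134 = 0.08978
Half-life = ln 2 / λ = 0.6931 / 0.08978 ≈ 7.72 years

half-life ≈ 7.7 years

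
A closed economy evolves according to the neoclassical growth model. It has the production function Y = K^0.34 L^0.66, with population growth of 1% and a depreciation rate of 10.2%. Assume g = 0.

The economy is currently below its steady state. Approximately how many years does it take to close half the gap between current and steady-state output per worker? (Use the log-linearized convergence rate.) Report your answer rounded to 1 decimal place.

half-life ≈ 9.4 years

Near the steady state the convergence rate is λ = (1 − α)(n + δ).
λ = (1 − 0.34) × 0.112 = 0.66 × 0.112 = 0.07392
Half-life = ln 2 / λ = 0.6931 / 0.07392 ≈ 9.38 years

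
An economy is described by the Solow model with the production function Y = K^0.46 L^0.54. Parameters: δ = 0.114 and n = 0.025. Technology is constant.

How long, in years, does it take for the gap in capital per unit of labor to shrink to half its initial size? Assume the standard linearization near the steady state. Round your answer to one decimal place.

Near the steady state the convergence rate is λ = (1 − α)(n + δ).
λ = (1 − 0.46) × 0.139 = 0.54 × 0.139 = 0.07506
Half-life = ln 2 / λ = 0.6931 / 0.07506 ≈ 9.23 years

about 9.2 years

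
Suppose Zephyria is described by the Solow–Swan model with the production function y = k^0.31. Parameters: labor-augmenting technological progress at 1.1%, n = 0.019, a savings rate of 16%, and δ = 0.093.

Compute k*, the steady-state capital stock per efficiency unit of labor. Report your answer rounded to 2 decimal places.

k* ≈ 1.46

Steady state requires s·f(k) = (n + g + δ)·k, i.e. s·k^α = (n + g + δ)·k.
Dividing both sides by k: k^(1−α) = s / (n + g + δ).
k^0.69 = 0.16 / (0.019 + 0.011 + 0.093) = 0.16 / 0.123 = 1.3008
k* = 1.3008^(1/0.69) ≈ 1.4639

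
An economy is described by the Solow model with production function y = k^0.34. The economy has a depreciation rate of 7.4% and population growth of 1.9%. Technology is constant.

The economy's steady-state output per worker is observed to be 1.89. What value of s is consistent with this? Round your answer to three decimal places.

At the steady state, Δk = 0, so s·k^α = (n + δ)·k.
Since y* = [s/(n + δ)]^(α/(1−α)), we have s/(n + δ) = (y*)^((1−α)/α) = 1.89^1.9412 = 3.4409.
Therefore s = 3.4409 × (n + δ) = 3.4409 × 0.093 = 0.3200.

s ≈ 0.320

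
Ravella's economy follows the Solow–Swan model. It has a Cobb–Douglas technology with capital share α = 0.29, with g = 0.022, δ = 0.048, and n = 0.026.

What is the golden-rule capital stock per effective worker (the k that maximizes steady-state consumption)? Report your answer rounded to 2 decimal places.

The golden rule sets f'(k) = n + g + δ, i.e. α·k^(α−1) = n + g + δ.
So k^(1−α) = α / (n + g + δ) = 0.29 / 0.096 = 3.0208.
k_gold = 3.0208^(1/0.71) ≈ 4.7449

k_gold ≈ 4.74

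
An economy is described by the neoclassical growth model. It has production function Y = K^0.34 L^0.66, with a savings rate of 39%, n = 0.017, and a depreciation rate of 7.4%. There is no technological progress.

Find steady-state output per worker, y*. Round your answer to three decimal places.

y* = 2.116

At the steady state, Δk = 0, so s·k^α = (n + δ)·k.
Rearranging, k^(1−α) = s / (n + δ).
k^0.66 = 0.39 / (0.017 + 0.074) = 0.39 / 0.091 = 4.2857
k* = 4.2857^(1/0.66) ≈ 9.0700
y* = (k*)^α = 9.0700^0.34 ≈ 2.1163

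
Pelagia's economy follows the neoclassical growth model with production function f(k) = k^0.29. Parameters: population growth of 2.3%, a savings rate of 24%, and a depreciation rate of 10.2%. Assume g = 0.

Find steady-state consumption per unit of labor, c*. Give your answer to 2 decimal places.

c* = 0.99

Steady state requires s·f(k) = (n + δ)·k, i.e. s·k^α = (n + δ)·k.
Rearranging, k^(1−α) = s / (n + δ).
k^0.71 = 0.24 / (0.023 + 0.102) = 0.24 / 0.125 = 1.9200
k* = 1.9200^(1/0.71) ≈ 2.5062
y* = (k*)^α = 2.5062^0.29 ≈ 1.3053
c* = (1 − s)·y* = (1 − 0.24) × 1.3053 ≈ 0.9920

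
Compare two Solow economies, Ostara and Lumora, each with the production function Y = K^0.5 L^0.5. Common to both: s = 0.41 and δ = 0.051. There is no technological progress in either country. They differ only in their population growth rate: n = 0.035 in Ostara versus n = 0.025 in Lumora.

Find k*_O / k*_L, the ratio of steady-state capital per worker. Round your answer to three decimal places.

ratio ≈ 0.781

Steady-state k* = [s/(n + δ)]^(1/(1−α)), so the ratio is [ (s_O/(n + δ)_O) / (s_L/(n + δ)_L) ]^2.
s_O/(n + δ)_O = 0.41/0.086 = 4.7674; s_L/(n + δ)_L = 0.41/0.076 = 5.3947.
Ratio = (4.7674/5.3947)^2 = 0.8837^2 ≈ 0.7809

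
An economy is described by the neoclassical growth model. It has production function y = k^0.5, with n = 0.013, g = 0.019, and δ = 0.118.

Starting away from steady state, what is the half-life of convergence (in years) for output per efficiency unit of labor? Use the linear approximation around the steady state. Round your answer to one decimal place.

Near the steady state the convergence rate is λ = (1 − α)(n + g + δ).
λ = (1 − 0.5) × 0.150 = 0.5 × 0.150 = 0.0750
Half-life = ln 2 / λ = 0.6931 / 0.0750 ≈ 9.24 years

half-life ≈ 9.2 years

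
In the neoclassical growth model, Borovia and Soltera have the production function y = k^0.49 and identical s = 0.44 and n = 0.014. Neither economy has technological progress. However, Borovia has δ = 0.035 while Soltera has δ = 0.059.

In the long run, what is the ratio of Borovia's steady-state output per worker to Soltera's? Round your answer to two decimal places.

Steady-state y* = [s/(n + δ)]^(α/(1−α)), so the ratio is [ (s_B/(n + δ)_B) / (s_S/(n + δ)_S) ]^0.9608.
s_B/(n + δ)_B = 0.44/0.049 = 8.9796; s_S/(n + δ)_S = 0.44/0.073 = 6.0274.
Ratio = (8.9796/6.0274)^0.9608 = 1.4898^0.9608 ≈ 1.4667

y*_B / y*_S ≈ 1.47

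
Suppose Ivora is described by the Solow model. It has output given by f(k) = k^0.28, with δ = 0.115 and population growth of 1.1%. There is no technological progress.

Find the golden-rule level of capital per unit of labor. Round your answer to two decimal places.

k_gold ≈ 3.03

The golden rule sets f'(k) = n + δ, i.e. α·k^(α−1) = n + δ.
So k^(1−α) = α / (n + δ) = 0.28 / 0.126 = 2.2222.
k_gold = 2.2222^(1/0.72) ≈ 3.0314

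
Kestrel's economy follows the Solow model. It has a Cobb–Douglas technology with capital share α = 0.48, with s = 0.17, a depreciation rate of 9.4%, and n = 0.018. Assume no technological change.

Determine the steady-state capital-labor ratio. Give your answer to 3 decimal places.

k* = 2.231

Steady state requires s·f(k) = (n + δ)·k, i.e. s·k^α = (n + δ)·k.
Dividing both sides by k: k^(1−α) = s / (n + δ).
k^0.52 = 0.17 / (0.018 + 0.094) = 0.17 / 0.112 = 1.5179
k* = 1.5179^(1/0.52) ≈ 2.2312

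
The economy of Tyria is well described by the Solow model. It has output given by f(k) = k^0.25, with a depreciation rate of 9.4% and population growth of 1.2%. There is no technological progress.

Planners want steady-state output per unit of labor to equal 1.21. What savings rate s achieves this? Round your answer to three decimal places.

At the steady state, Δk = 0, so s·k^α = (n + δ)·k.
Since y* = [s/(n + δ)]^(α/(1−α)), we have s/(n + δ) = (y*)^((1−α)/α) = 1.21^3 = 1.7716.
Therefore s = 1.7716 × (n + δ) = 1.7716 × 0.106 = 0.1878.

s ≈ 0.188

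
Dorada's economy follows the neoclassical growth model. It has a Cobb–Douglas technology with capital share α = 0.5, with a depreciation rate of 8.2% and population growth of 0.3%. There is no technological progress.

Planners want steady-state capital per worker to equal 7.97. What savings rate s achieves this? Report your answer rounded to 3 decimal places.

s ≈ 0.240

In steady state, investment equals break-even investment: s·k^α = (n + δ)·k.
So s / (n + δ) = (k*)^(1−α) = 7.97^0.5 = 2.8231.
Therefore s = 2.8231 × (n + δ) = 2.8231 × 0.085 = 0.2400.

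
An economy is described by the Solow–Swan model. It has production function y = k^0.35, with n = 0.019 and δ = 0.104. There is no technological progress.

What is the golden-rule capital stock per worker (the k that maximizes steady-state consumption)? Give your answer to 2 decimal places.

k_gold ≈ 5.00

The golden rule sets f'(k) = n + δ, i.e. α·k^(α−1) = n + δ.
So k^(1−α) = α / (n + δ) = 0.35 / 0.123 = 2.8455.
k_gold = 2.8455^(1/0.65) ≈ 4.9970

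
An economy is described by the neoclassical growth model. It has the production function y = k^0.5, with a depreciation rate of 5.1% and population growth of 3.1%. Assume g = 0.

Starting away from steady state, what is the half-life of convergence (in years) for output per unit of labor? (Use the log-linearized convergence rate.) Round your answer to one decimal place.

half-life ≈ 16.9 years

Near the steady state the convergence rate is λ = (1 − α)(n + δ).
λ = (1 − 0.5) × 0.082 = 0.5 × 0.082 = 0.0410
Half-life = ln 2 / λ = 0.6931 / 0.0410 ≈ 16.90 years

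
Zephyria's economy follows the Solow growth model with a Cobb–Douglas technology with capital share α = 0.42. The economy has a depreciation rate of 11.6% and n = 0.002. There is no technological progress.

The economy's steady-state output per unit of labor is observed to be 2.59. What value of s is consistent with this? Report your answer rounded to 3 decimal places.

s ≈ 0.439

Steady state requires s·f(k) = (n + δ)·k, i.e. s·k^α = (n + δ)·k.
Since y* = [s/(n + δ)]^(α/(1−α)), we have s/(n + δ) = (y*)^((1−α)/α) = 2.59^1.381 = 3.7219.
Therefore s = 3.7219 × (n + δ) = 3.7219 × 0.118 = 0.4392.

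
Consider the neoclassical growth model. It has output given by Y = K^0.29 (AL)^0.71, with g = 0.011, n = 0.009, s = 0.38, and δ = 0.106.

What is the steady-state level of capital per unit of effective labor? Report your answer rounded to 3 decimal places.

In steady state, investment equals break-even investment: s·k^α = (n + g + δ)·k.
Rearranging, k^(1−α) = s / (n + g + δ).
k^0.71 = 0.38 / (0.009 + 0.011 + 0.106) = 0.38 / 0.126 = 3.0159
k* = 3.0159^(1/0.71) ≈ 4.7341

k* ≈ 4.734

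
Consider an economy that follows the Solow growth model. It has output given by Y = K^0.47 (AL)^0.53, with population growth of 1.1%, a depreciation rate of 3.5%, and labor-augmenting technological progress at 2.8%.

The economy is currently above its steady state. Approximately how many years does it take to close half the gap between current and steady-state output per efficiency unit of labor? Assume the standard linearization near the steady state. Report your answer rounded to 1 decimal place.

about 17.7 years

Near the steady state the convergence rate is λ = (1 − α)(n + g + δ).
λ = (1 − 0.47) × 0.074 = 0.53 × 0.074 = 0.03922
Half-life = ln 2 / λ = 0.6931 / 0.03922 ≈ 17.67 years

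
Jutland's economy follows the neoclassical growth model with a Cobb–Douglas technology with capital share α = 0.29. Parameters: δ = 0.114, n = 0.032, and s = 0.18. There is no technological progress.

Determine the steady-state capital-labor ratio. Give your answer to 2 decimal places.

In steady state, investment equals break-even investment: s·k^α = (n + δ)·k.
Dividing both sides by k: k^(1−α) = s / (n + δ).
k^0.71 = 0.18 / (0.032 + 0.114) = 0.18 / 0.146 = 1.2329
k* = 1.2329^(1/0.71) ≈ 1.3430

k* = 1.34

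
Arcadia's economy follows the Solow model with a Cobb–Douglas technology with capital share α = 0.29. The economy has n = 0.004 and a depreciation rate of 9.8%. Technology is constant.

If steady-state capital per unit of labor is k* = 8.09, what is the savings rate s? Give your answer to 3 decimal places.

s ≈ 0.450

At the steady state, Δk = 0, so s·k^α = (n + δ)·k.
So s / (n + δ) = (k*)^(1−α) = 8.09^0.71 = 4.4121.
Therefore s = 4.4121 × (n + δ) = 4.4121 × 0.102 = 0.4500.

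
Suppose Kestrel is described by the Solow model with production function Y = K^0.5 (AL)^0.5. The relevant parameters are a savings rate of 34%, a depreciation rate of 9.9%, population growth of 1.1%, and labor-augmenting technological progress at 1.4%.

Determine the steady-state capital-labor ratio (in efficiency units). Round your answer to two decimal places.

k* ≈ 7.52

Steady state requires s·f(k) = (n + g + δ)·k, i.e. s·k^α = (n + g + δ)·k.
Rearranging, k^(1−α) = s / (n + g + δ).
k^0.5 = 0.34 / (0.011 + 0.014 + 0.099) = 0.34 / 0.124 = 2.7419
k* = 2.7419^(1/0.5) ≈ 7.5180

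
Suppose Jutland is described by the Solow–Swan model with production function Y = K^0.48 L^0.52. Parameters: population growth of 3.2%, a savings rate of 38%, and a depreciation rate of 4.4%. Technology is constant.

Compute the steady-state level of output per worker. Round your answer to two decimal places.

y* ≈ 4.42

At the steady state, Δk = 0, so s·k^α = (n + δ)·k.
Dividing both sides by k: k^(1−α) = s / (n + δ).
k^0.52 = 0.38 / (0.032 + 0.044) = 0.38 / 0.076 = 5.0000
k* = 5.0000^(1/0.52) ≈ 22.0888
y* = (k*)^α = 22.0888^0.48 ≈ 4.4178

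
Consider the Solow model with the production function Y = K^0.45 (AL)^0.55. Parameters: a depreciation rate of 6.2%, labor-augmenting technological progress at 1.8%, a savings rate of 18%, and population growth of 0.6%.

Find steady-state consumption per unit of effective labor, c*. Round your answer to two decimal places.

c* ≈ 1.50

At the steady state, Δk = 0, so s·k^α = (n + g + δ)·k.
Rearranging, k^(1−α) = s / (n + g + δ).
k^0.55 = 0.18 / (0.006 + 0.018 + 0.062) = 0.18 / 0.086 = 2.0930
k* = 2.0930^(1/0.55) ≈ 3.8302
y* = (k*)^α = 3.8302^0.45 ≈ 1.8300
c* = (1 − s)·y* = (1 − 0.18) × 1.8300 ≈ 1.5006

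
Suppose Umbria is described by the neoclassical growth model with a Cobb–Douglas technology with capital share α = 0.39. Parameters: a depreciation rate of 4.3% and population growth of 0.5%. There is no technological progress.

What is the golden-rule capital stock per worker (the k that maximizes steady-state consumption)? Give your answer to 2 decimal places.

The golden rule sets f'(k) = n + δ, i.e. α·k^(α−1) = n + δ.
So k^(1−α) = α / (n + δ) = 0.39 / 0.048 = 8.1250.
k_gold = 8.1250^(1/0.61) ≈ 31.0109

k_gold ≈ 31.01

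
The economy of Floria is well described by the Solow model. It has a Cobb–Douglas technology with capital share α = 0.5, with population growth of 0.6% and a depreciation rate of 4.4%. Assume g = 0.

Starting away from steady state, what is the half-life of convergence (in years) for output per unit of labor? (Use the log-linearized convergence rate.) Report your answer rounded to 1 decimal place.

about 27.7 years

Near the steady state the convergence rate is λ = (1 − α)(n + δ).
λ = (1 − 0.5) × 0.050 = 0.5 × 0.050 = 0.0250
Half-life = ln 2 / λ = 0.6931 / 0.0250 ≈ 27.72 years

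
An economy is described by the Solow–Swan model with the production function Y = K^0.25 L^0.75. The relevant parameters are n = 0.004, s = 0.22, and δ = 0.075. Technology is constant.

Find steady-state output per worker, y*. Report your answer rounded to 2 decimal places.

Steady state requires s·f(k) = (n + δ)·k, i.e. s·k^α = (n + δ)·k.
Rearranging, k^(1−α) = s / (n + δ).
k^0.75 = 0.22 / (0.004 + 0.075) = 0.22 / 0.079 = 2.7848
k* = 2.7848^(1/0.75) ≈ 3.9179
y* = (k*)^α = 3.9179^0.25 ≈ 1.4069

y* ≈ 1.41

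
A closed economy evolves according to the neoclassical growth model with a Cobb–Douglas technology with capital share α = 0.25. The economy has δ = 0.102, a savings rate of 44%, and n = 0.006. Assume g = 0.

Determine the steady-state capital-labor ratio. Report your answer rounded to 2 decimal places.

k* = 6.51

At the steady state, Δk = 0, so s·k^α = (n + δ)·k.
Dividing both sides by k: k^(1−α) = s / (n + δ).
k^0.75 = 0.44 / (0.006 + 0.102) = 0.44 / 0.108 = 4.0741
k* = 4.0741^(1/0.75) ≈ 6.5069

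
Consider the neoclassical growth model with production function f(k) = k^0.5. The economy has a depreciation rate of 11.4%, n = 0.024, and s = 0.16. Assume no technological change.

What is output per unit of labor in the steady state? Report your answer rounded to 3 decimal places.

y* ≈ 1.159

At the steady state, Δk = 0, so s·k^α = (n + δ)·k.
Dividing both sides by k: k^(1−α) = s / (n + δ).
k^0.5 = 0.16 / (0.024 + 0.114) = 0.16 / 0.138 = 1.1594
k* = 1.1594^(1/0.5) ≈ 1.3442
y* = (k*)^α = 1.3442^0.5 ≈ 1.1594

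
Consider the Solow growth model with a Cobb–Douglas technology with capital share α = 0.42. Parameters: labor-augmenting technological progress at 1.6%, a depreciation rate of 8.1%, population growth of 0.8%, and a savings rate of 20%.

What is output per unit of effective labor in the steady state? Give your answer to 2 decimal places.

y* ≈ 1.59

Steady state requires s·f(k) = (n + g + δ)·k, i.e. s·k^α = (n + g + δ)·k.
Dividing both sides by k: k^(1−α) = s / (n + g + δ).
k^0.58 = 0.20 / (0.008 + 0.016 + 0.081) = 0.20 / 0.105 = 1.9048
k* = 1.9048^(1/0.58) ≈ 3.0374
y* = (k*)^α = 3.0374^0.42 ≈ 1.5946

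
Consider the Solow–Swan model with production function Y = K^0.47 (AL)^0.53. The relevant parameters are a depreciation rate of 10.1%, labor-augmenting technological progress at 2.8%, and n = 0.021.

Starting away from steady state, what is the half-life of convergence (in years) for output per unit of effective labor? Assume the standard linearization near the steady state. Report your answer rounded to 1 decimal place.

Near the steady state the convergence rate is λ = (1 − α)(n + g + δ).
λ = (1 − 0.47) × 0.150 = 0.53 × 0.150 = 0.0795
Half-life = ln 2 / λ = 0.6931 / 0.0795 ≈ 8.72 years

about 8.7 years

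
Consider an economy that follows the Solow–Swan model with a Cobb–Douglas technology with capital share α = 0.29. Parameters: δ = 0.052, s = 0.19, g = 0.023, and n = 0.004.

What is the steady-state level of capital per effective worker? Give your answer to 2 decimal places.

In steady state, investment equals break-even investment: s·k^α = (n + g + δ)·k.
Dividing both sides by k: k^(1−α) = s / (n + g + δ).
k^0.71 = 0.19 / (0.004 + 0.023 + 0.052) = 0.19 / 0.079 = 2.4051
k* = 2.4051^(1/0.71) ≈ 3.4420

k* = 3.44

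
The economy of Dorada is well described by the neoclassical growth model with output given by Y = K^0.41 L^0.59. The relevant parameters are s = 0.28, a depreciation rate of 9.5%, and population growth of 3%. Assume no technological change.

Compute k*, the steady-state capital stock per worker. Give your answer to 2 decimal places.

In steady state, investment equals break-even investment: s·k^α = (n + δ)·k.
Rearranging, k^(1−α) = s / (n + δ).
k^0.59 = 0.28 / (0.030 + 0.095) = 0.28 / 0.125 = 2.2400
k* = 2.2400^(1/0.59) ≈ 3.9232

k* ≈ 3.92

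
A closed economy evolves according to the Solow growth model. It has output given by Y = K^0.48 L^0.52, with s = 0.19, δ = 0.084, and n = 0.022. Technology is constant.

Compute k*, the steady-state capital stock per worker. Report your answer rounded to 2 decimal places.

At the steady state, Δk = 0, so s·k^α = (n + δ)·k.
Rearranging, k^(1−α) = s / (n + δ).
k^0.52 = 0.19 / (0.022 + 0.084) = 0.19 / 0.106 = 1.7925
k* = 1.7925^(1/0.52) ≈ 3.0720

k* = 3.07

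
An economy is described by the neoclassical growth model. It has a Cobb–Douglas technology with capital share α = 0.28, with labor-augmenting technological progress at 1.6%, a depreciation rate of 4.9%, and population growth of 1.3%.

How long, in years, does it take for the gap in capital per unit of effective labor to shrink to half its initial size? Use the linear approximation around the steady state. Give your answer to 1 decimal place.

about 12.3 years

Near the steady state the convergence rate is λ = (1 − α)(n + g + δ).
λ = (1 − 0.28) × 0.078 = 0.72 × 0.078 = 0.05616
Half-life = ln 2 / λ = 0.6931 / 0.05616 ≈ 12.34 years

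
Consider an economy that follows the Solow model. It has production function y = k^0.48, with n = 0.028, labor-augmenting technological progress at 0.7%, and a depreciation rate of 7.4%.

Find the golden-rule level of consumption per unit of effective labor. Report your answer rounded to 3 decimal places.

c_gold ≈ 2.043

At the golden rule, f'(k) = n + g + δ, so α·k^(α−1) = n + g + δ and k_gold = (α/(n + g + δ))^(1/(1−α)).
k_gold = (0.48/0.109)^(1/0.52) = 4.4037^1.9231 ≈ 17.3032
c_gold = f(k_gold) − (n + g + δ)·k_gold = 3.9292 − 0.109×17.3032 ≈ 2.0432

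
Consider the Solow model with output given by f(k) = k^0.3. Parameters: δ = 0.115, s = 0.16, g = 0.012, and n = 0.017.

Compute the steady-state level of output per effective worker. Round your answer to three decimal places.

At the steady state, Δk = 0, so s·k^α = (n + g + δ)·k.
Rearranging, k^(1−α) = s / (n + g + δ).
k^0.7 = 0.16 / (0.017 + 0.012 + 0.115) = 0.16 / 0.144 = 1.1111
k* = 1.1111^(1/0.7) ≈ 1.1624
y* = (k*)^α = 1.1624^0.3 ≈ 1.0462

y* ≈ 1.046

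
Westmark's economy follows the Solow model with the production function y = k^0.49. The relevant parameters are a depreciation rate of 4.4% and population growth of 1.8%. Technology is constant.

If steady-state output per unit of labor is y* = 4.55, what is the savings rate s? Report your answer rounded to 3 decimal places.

In steady state, investment equals break-even investment: s·k^α = (n + δ)·k.
Since y* = [s/(n + δ)]^(α/(1−α)), we have s/(n + δ) = (y*)^((1−α)/α) = 4.55^1.0408 = 4.8401.
Therefore s = 4.8401 × (n + δ) = 4.8401 × 0.062 = 0.3001.

s ≈ 0.300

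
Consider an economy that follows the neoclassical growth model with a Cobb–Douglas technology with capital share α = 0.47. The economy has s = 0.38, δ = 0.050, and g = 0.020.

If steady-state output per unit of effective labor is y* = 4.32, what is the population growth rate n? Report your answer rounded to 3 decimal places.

Steady state requires s·f(k) = (n + g + δ)·k, i.e. s·k^α = (n + g + δ)·k.
Since y* = [s/(n + g + δ)]^(α/(1−α)), we have s/(n + g + δ) = (y*)^((1−α)/α) = 4.32^1.1277 = 5.2076.
Therefore n + g + δ = s / 5.2076 = 0.38 / 5.2076 = 0.0730, so n = 0.0730 − 0.070 = 0.0030.

n ≈ 0.003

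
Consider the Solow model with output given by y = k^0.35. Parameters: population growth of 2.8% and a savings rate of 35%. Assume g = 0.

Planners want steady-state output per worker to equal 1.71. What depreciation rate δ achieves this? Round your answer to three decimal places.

Steady state requires s·f(k) = (n + δ)·k, i.e. s·k^α = (n + δ)·k.
Since y* = [s/(n + δ)]^(α/(1−α)), we have s/(n + δ) = (y*)^((1−α)/α) = 1.71^1.8571 = 2.7083.
Therefore n + δ = s / 2.7083 = 0.35 / 2.7083 = 0.1292, so δ = 0.1292 − 0.028 = 0.1012.

δ ≈ 0.101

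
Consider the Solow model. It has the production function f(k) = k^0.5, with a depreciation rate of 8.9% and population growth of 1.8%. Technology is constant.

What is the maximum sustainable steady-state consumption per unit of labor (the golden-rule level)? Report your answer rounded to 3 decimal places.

At the golden rule, f'(k) = n + δ, so α·k^(α−1) = n + δ and k_gold = (α/(n + δ))^(1/(1−α)).
k_gold = (0.5/0.107)^(1/0.5) = 4.6729^2 ≈ 21.8360
c_gold = f(k_gold) − (n + δ)·k_gold = 4.6729 − 0.107×21.8360 ≈ 2.3364

c_gold ≈ 2.336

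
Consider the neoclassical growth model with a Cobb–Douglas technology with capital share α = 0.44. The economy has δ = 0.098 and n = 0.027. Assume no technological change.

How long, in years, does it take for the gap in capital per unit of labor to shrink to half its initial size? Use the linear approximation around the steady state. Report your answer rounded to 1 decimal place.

about 9.9 years

Near the steady state the convergence rate is λ = (1 − α)(n + δ).
λ = (1 − 0.44) × 0.125 = 0.56 × 0.125 = 0.0700
Half-life = ln 2 / λ = 0.6931 / 0.0700 ≈ 9.90 years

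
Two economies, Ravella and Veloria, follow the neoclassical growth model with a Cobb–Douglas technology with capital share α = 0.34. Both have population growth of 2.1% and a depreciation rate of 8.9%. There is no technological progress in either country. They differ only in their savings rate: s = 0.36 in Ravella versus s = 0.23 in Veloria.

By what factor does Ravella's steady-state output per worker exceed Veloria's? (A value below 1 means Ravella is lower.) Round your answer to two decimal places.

ratio ≈ 1.26

Steady-state y* = [s/(n + δ)]^(α/(1−α)), so the ratio is [ (s_R/(n + δ)_R) / (s_V/(n + δ)_V) ]^0.5152.
s_R/(n + δ)_R = 0.36/0.110 = 3.2727; s_V/(n + δ)_V = 0.23/0.110 = 2.0909.
Ratio = (3.2727/2.0909)^0.5152 = 1.5652^0.5152 ≈ 1.2596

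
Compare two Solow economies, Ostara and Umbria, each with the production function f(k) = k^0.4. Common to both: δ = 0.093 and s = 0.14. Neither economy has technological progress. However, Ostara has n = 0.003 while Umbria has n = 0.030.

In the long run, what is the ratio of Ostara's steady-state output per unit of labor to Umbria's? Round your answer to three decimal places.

ratio ≈ 1.180

Steady-state y* = [s/(n + δ)]^(α/(1−α)), so the ratio is [ (s_O/(n + δ)_O) / (s_U/(n + δ)_U) ]^0.6667.
s_O/(n + δ)_O = 0.14/0.096 = 1.4583; s_U/(n + δ)_U = 0.14/0.123 = 1.1382.
Ratio = (1.4583/1.1382)^0.6667 = 1.2812^0.6667 ≈ 1.1796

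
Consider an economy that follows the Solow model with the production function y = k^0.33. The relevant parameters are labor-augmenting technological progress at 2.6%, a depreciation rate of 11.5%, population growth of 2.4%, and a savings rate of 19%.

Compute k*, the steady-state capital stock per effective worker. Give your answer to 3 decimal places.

k* = 1.234

Steady state requires s·f(k) = (n + g + δ)·k, i.e. s·k^α = (n + g + δ)·k.
Dividing both sides by k: k^(1−α) = s / (n + g + δ).
k^0.67 = 0.19 / (0.024 + 0.026 + 0.115) = 0.19 / 0.165 = 1.1515
k* = 1.1515^(1/0.67) ≈ 1.2344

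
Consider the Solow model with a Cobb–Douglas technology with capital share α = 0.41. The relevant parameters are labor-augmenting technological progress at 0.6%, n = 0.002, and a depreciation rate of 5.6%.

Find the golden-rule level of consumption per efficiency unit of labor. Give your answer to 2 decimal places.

At the golden rule, f'(k) = n + g + δ, so α·k^(α−1) = n + g + δ and k_gold = (α/(n + g + δ))^(1/(1−α)).
k_gold = (0.41/0.064)^(1/0.59) = 6.4063^1.6949 ≈ 23.2873
c_gold = f(k_gold) − (n + g + δ)·k_gold = 3.6351 − 0.064×23.2873 ≈ 2.1447

c_gold ≈ 2.14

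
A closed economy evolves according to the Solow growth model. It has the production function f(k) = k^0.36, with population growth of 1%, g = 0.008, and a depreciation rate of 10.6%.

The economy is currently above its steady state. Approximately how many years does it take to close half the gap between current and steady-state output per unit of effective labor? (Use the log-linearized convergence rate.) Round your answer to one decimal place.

t_½ ≈ 8.7 years

Near the steady state the convergence rate is λ = (1 − α)(n + g + δ).
λ = (1 − 0.36) × 0.124 = 0.64 × 0.124 = 0.07936
Half-life = ln 2 / λ = 0.6931 / 0.07936 ≈ 8.73 years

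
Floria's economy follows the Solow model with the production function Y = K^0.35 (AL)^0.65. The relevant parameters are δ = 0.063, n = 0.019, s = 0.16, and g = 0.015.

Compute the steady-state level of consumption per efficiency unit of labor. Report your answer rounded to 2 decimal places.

c* ≈ 1.10

Steady state requires s·f(k) = (n + g + δ)·k, i.e. s·k^α = (n + g + δ)·k.
Dividing both sides by k: k^(1−α) = s / (n + g + δ).
k^0.65 = 0.16 / (0.019 + 0.015 + 0.063) = 0.16 / 0.097 = 1.6495
k* = 1.6495^(1/0.65) ≈ 2.1597
y* = (k*)^α = 2.1597^0.35 ≈ 1.3093
c* = (1 − s)·y* = (1 − 0.16) × 1.3093 ≈ 1.0998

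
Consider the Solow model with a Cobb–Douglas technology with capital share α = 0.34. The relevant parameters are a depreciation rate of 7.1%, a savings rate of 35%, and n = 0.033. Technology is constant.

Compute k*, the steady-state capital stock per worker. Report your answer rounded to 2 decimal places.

k* ≈ 6.29

Steady state requires s·f(k) = (n + δ)·k, i.e. s·k^α = (n + δ)·k.
Rearranging, k^(1−α) = s / (n + δ).
k^0.66 = 0.35 / (0.033 + 0.071) = 0.35 / 0.104 = 3.3654
k* = 3.3654^(1/0.66) ≈ 6.2884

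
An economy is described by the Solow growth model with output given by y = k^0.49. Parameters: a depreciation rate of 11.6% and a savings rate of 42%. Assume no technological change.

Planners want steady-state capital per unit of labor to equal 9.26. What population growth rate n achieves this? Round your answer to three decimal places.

n ≈ 0.019

In steady state, investment equals break-even investment: s·k^α = (n + δ)·k.
So s / (n + δ) = (k*)^(1−α) = 9.26^0.51 = 3.1115.
Therefore n + δ = s / 3.1115 = 0.42 / 3.1115 = 0.1350, so n = 0.1350 − 0.116 = 0.0190.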